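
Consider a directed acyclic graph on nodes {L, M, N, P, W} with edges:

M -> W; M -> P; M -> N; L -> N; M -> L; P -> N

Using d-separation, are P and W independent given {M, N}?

Yes — P and W are d-separated given {M, N}.

We examine all 3 paths between P and W:
  1. P → N ← L ← M → W — N:collider[open]; L:chain[open]; M:fork[blocks] ⇒ blocked
  2. P → N ← M → W — N:collider[open]; M:fork[blocks] ⇒ blocked
  3. P ← M → W — M:fork[blocks] ⇒ blocked
Every path is blocked, so P and W are d-separated given {M, N}.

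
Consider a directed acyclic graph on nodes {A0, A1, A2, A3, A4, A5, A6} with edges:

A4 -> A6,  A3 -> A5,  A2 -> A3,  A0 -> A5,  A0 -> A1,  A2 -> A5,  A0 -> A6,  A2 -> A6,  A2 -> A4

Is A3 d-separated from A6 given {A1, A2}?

We examine all 6 paths between A3 and A6:
Path 1: A3 ← A2 → A6
  A2 is a fork here and A2 is conditioned on, so the path is blocked at A2.
Path 2: A3 ← A2 → A4 → A6
  A2 is a fork here and A2 is conditioned on, so the path is blocked at A2.
Path 3: A3 ← A2 → A5 ← A0 → A6
  A2 is a fork here and A2 is conditioned on, so the path is blocked at A2.
Path 4: A3 → A5 ← A0 → A6
  A5 is a collider here and neither A5 nor any of its descendants is conditioned on, so the collider stays closed — the path is blocked at A5.
Path 5: A3 → A5 ← A2 → A6
  A5 is a collider here and neither A5 nor any of its descendants is conditioned on, so the collider stays closed — the path is blocked at A5.
Path 6: A3 → A5 ← A2 → A4 → A6
  A5 is a collider here and neither A5 nor any of its descendants is conditioned on, so the collider stays closed — the path is blocked at A5.
Every path is blocked, so A3 and A6 are d-separated given {A1, A2}.

Yes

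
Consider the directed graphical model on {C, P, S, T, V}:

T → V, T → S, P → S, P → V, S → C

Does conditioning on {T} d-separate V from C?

No

2 paths connect V and C; each must be blocked for d-separation to hold:
Path 1: V ← P → S → C
  P is a fork and P is not conditioned on; S is a chain and S is not conditioned on — no node blocks this path, so it is active.
Path 2: V ← T → S → C
  T is a fork here and T is conditioned on, so the path is blocked at T.
At least one path is unblocked, so d-separation fails.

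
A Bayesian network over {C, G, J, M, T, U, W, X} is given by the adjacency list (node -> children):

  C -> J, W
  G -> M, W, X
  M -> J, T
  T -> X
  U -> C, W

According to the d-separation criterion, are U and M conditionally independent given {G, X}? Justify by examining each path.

There are 6 undirected paths between U and M; checking each against the conditioning set {G, X}:
  1. U → W ← G → X ← T ← M — W:collider[blocks]; G:fork[blocks]; X:collider[open]; T:chain[open] ⇒ blocked
  2. U → W ← G → M — W:collider[blocks]; G:fork[blocks] ⇒ blocked
  3. U → W ← C → J ← M — W:collider[blocks]; C:fork[open]; J:collider[blocks] ⇒ blocked
  4. U → C → W ← G → X ← T ← M — C:chain[open]; W:collider[blocks]; G:fork[blocks]; X:collider[open]; T:chain[open] ⇒ blocked
  5. U → C → W ← G → M — C:chain[open]; W:collider[blocks]; G:fork[blocks] ⇒ blocked
  6. U → C → J ← M — C:chain[open]; J:collider[blocks] ⇒ blocked
All paths are blocked; U ⊥ M | {G, X} holds.

Yes — U and M are d-separated given {G, X}.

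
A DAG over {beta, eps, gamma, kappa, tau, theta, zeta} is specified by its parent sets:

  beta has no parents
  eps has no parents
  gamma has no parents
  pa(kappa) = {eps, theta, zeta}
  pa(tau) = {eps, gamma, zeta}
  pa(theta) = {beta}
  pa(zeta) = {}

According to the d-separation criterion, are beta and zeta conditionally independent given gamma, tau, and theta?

Yes — beta and zeta are d-separated given {gamma, tau, theta}.

There are 2 undirected paths between beta and zeta; checking each against the conditioning set {gamma, tau, theta}:
  1. beta → theta → kappa ← zeta — theta:chain[blocks]; kappa:collider[blocks] ⇒ blocked
  2. beta → theta → kappa ← eps → tau ← zeta — theta:chain[blocks]; kappa:collider[blocks]; eps:fork[open]; tau:collider[open] ⇒ blocked
Every path is blocked, so beta and zeta are d-separated given {gamma, tau, theta}.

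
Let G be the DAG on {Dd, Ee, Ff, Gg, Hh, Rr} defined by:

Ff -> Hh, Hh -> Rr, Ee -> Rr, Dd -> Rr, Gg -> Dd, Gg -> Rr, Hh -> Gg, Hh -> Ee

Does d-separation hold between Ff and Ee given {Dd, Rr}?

There are 4 undirected paths between Ff and Ee; checking each against the conditioning set {Dd, Rr}:
  1. Ff → Hh → Gg → Dd → Rr ← Ee — Hh:chain[open]; Gg:chain[open]; Dd:chain[blocks]; Rr:collider[open] ⇒ blocked
  2. Ff → Hh → Gg → Rr ← Ee — Hh:chain[open]; Gg:chain[open]; Rr:collider[open] ⇒ active
  3. Ff → Hh → Ee — Hh:chain[open] ⇒ active
  4. Ff → Hh → Rr ← Ee — Hh:chain[open]; Rr:collider[open] ⇒ active
Because an active path exists, Ff and Ee are not d-separated.

No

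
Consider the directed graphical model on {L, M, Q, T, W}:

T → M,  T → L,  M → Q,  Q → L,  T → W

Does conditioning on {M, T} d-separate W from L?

2 paths connect W and L; each must be blocked for d-separation to hold:
Path 1: W ← T → L
  T is a fork here and T is conditioned on, so the path is blocked at T.
Path 2: W ← T → M → Q → L
  T is a fork here and T is conditioned on, so the path is blocked at T.
Every path is blocked, so W and L are d-separated given {M, T}.

Yes — W and L are d-separated given {M, T}.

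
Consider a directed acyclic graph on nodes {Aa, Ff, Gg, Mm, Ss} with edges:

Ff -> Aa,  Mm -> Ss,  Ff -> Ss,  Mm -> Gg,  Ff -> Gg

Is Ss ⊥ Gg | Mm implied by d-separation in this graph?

No

We examine all 2 paths between Ss and Gg:
Path 1: Ss ← Mm → Gg
  Mm is a fork here and Mm is conditioned on, so the path is blocked at Mm.
Path 2: Ss ← Ff → Gg
  Ff is a fork and Ff is not conditioned on — no node blocks this path, so it is active.
Since the path Ss ← Ff → Gg is active, Ss and Gg are not d-separated given {Mm}.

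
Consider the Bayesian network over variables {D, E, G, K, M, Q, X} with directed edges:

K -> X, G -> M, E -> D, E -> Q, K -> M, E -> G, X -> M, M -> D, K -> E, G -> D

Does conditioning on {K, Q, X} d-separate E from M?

Enumerating the 6 paths from E to M and testing each for blocking by {K, Q, X}:
Path 1: E → D ← M
  D is a collider here and neither D nor any of its descendants is conditioned on, so the collider stays closed — the path is blocked at D.
Path 2: E → D ← G → M
  D is a collider here and neither D nor any of its descendants is conditioned on, so the collider stays closed — the path is blocked at D.
Path 3: E ← K → X → M
  K is a fork here and K is conditioned on, so the path is blocked at K.
Path 4: E ← K → M
  K is a fork here and K is conditioned on, so the path is blocked at K.
Path 5: E → G → D ← M
  D is a collider here and neither D nor any of its descendants is conditioned on, so the collider stays closed — the path is blocked at D.
Path 6: E → G → M
  G is a chain and G is not conditioned on — no node blocks this path, so it is active.
Because an active path exists, E and M are not d-separated.

No — E and M are not d-separated given {K, Q, X}.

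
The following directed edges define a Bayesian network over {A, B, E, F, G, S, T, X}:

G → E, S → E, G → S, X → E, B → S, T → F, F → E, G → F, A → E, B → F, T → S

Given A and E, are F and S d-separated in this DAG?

Enumerating the 6 paths from F to S and testing each for blocking by {A, E}:
  1. F ← T → S — T:fork[open] ⇒ active
  2. F ← B → S — B:fork[open] ⇒ active
  3. F → E ← S — E:collider[open] ⇒ active
  4. F → E ← G → S — E:collider[open]; G:fork[open] ⇒ active
  5. F ← G → S — G:fork[open] ⇒ active
  6. F ← G → E ← S — G:fork[open]; E:collider[open] ⇒ active
Because an active path exists, F and S are not d-separated.

No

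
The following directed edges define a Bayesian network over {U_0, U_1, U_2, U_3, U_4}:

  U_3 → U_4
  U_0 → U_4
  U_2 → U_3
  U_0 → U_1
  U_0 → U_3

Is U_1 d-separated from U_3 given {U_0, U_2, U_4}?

Yes

Enumerating the 2 paths from U_1 to U_3 and testing each for blocking by {U_0, U_2, U_4}:
Path 1: U_1 ← U_0 → U_4 ← U_3
  U_0 is a fork here and U_0 is conditioned on, so the path is blocked at U_0.
Path 2: U_1 ← U_0 → U_3
  U_0 is a fork here and U_0 is conditioned on, so the path is blocked at U_0.
All paths are blocked; U_1 ⊥ U_3 | {U_0, U_2, U_4} holds.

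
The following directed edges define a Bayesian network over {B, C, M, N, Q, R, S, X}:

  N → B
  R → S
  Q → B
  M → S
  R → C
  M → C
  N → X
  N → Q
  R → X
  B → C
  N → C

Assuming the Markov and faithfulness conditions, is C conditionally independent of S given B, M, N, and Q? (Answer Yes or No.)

No

There are 5 undirected paths between C and S; checking each against the conditioning set {B, M, N, Q}:
  1. C ← N → X ← R → S — N:fork[blocks]; X:collider[blocks]; R:fork[open] ⇒ blocked
  2. C ← B ← Q ← N → X ← R → S — B:chain[blocks]; Q:chain[blocks]; N:fork[blocks]; X:collider[blocks]; R:fork[open] ⇒ blocked
  3. C ← B ← N → X ← R → S — B:chain[blocks]; N:fork[blocks]; X:collider[blocks]; R:fork[open] ⇒ blocked
  4. C ← R → S — R:fork[open] ⇒ active
  5. C ← M → S — M:fork[blocks] ⇒ blocked
Because an active path exists, C and S are not d-separated.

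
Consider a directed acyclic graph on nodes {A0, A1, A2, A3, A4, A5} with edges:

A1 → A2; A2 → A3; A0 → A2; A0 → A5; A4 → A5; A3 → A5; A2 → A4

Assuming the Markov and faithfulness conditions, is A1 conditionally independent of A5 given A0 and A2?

Yes

We examine all 3 paths between A1 and A5:
Path 1: A1 → A2 ← A0 → A5
  A0 is a fork here and A0 is conditioned on, so the path is blocked at A0.
Path 2: A1 → A2 → A3 → A5
  A2 is a chain here and A2 is conditioned on, so the path is blocked at A2.
Path 3: A1 → A2 → A4 → A5
  A2 is a chain here and A2 is conditioned on, so the path is blocked at A2.
Every path is blocked, so A1 and A5 are d-separated given {A0, A2}.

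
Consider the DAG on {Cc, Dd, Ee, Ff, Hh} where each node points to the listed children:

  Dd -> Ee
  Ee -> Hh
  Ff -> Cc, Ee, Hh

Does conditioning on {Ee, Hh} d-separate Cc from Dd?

We examine all 2 paths between Cc and Dd:
Path 1: Cc ← Ff → Ee ← Dd
  Ff is a fork and Ff is not conditioned on; Ee is a collider and Ee is conditioned on, which opens it — no node blocks this path, so it is active.
Path 2: Cc ← Ff → Hh ← Ee ← Dd
  Ee is a chain here and Ee is conditioned on, so the path is blocked at Ee.
Since the path Cc ← Ff → Ee ← Dd is active, Cc and Dd are not d-separated given {Ee, Hh}.

No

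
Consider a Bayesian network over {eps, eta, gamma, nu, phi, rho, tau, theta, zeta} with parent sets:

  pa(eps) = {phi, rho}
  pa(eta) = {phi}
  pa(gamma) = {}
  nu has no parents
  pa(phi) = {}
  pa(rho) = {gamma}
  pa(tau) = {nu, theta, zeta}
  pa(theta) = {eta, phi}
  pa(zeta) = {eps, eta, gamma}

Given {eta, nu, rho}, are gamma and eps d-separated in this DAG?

Yes

We examine all 6 paths between gamma and eps:
Path 1: gamma → rho → eps
  rho is a chain here and rho is conditioned on, so the path is blocked at rho.
Path 2: gamma → zeta ← eps
  zeta is a collider here and neither zeta nor any of its descendants is conditioned on, so the collider stays closed — the path is blocked at zeta.
Path 3: gamma → zeta ← eta ← phi → eps
  zeta is a collider here and neither zeta nor any of its descendants is conditioned on, so the collider stays closed — the path is blocked at zeta.
Path 4: gamma → zeta ← eta → theta ← phi → eps
  zeta is a collider here and neither zeta nor any of its descendants is conditioned on, so the collider stays closed — the path is blocked at zeta.
Path 5: gamma → zeta → tau ← theta ← phi → eps
  tau is a collider here and neither tau nor any of its descendants is conditioned on, so the collider stays closed — the path is blocked at tau.
Path 6: gamma → zeta → tau ← theta ← eta ← phi → eps
  tau is a collider here and neither tau nor any of its descendants is conditioned on, so the collider stays closed — the path is blocked at tau.
Since every path is blocked, d-separation holds.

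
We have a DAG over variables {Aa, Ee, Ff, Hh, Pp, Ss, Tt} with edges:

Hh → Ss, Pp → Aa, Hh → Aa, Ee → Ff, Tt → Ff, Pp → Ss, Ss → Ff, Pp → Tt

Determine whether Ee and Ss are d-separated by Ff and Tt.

We examine all 3 paths between Ee and Ss:
  1. Ee → Ff ← Tt ← Pp → Aa ← Hh → Ss — Ff:collider[open]; Tt:chain[blocks]; Pp:fork[open]; Aa:collider[blocks]; Hh:fork[open] ⇒ blocked
  2. Ee → Ff ← Tt ← Pp → Ss — Ff:collider[open]; Tt:chain[blocks]; Pp:fork[open] ⇒ blocked
  3. Ee → Ff ← Ss — Ff:collider[open] ⇒ active
Since the path Ee → Ff ← Ss is active, Ee and Ss are not d-separated given {Ff, Tt}.

No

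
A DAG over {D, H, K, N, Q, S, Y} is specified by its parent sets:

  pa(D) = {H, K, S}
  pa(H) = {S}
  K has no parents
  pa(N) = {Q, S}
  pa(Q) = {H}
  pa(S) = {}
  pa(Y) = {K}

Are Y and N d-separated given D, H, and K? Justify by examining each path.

Yes

4 paths connect Y and N; each must be blocked for d-separation to hold:
Path 1: Y ← K → D ← S → H → Q → N
  K is a fork here and K is conditioned on, so the path is blocked at K.
Path 2: Y ← K → D ← S → N
  K is a fork here and K is conditioned on, so the path is blocked at K.
Path 3: Y ← K → D ← H ← S → N
  K is a fork here and K is conditioned on, so the path is blocked at K.
Path 4: Y ← K → D ← H → Q → N
  K is a fork here and K is conditioned on, so the path is blocked at K.
Every path is blocked, so Y and N are d-separated given {D, H, K}.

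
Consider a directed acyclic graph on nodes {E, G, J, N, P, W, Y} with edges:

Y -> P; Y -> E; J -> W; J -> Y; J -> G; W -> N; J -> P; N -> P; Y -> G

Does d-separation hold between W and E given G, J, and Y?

Yes

There are 6 undirected paths between W and E; checking each against the conditioning set {G, J, Y}:
  1. W → N → P ← Y → E — N:chain[open]; P:collider[blocks]; Y:fork[blocks] ⇒ blocked
  2. W → N → P ← J → Y → E — N:chain[open]; P:collider[blocks]; J:fork[blocks]; Y:chain[blocks] ⇒ blocked
  3. W → N → P ← J → G ← Y → E — N:chain[open]; P:collider[blocks]; J:fork[blocks]; G:collider[open]; Y:fork[blocks] ⇒ blocked
  4. W ← J → Y → E — J:fork[blocks]; Y:chain[blocks] ⇒ blocked
  5. W ← J → P ← Y → E — J:fork[blocks]; P:collider[blocks]; Y:fork[blocks] ⇒ blocked
  6. W ← J → G ← Y → E — J:fork[blocks]; G:collider[open]; Y:fork[blocks] ⇒ blocked
Every path is blocked, so W and E are d-separated given {G, J, Y}.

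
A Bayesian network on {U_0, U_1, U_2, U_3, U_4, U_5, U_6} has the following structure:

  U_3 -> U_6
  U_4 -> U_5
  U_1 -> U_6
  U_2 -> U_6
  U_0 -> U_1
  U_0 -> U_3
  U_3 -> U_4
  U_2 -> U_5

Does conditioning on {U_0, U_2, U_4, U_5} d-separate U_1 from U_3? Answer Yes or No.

3 paths connect U_1 and U_3; each must be blocked for d-separation to hold:
Path 1: U_1 → U_6 ← U_2 → U_5 ← U_4 ← U_3
  U_6 is a collider here and neither U_6 nor any of its descendants is conditioned on, so the collider stays closed — the path is blocked at U_6.
Path 2: U_1 → U_6 ← U_3
  U_6 is a collider here and neither U_6 nor any of its descendants is conditioned on, so the collider stays closed — the path is blocked at U_6.
Path 3: U_1 ← U_0 → U_3
  U_0 is a fork here and U_0 is conditioned on, so the path is blocked at U_0.
Since every path is blocked, d-separation holds.

Yes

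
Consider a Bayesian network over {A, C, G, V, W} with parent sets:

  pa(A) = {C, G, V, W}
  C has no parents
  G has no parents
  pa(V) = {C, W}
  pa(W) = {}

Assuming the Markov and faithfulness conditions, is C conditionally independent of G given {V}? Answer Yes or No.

Yes — C and G are d-separated given {V}.

We examine all 3 paths between C and G:
Path 1: C → V ← W → A ← G
  A is a collider here and neither A nor any of its descendants is conditioned on, so the collider stays closed — the path is blocked at A.
Path 2: C → V → A ← G
  V is a chain here and V is conditioned on, so the path is blocked at V.
Path 3: C → A ← G
  A is a collider here and neither A nor any of its descendants is conditioned on, so the collider stays closed — the path is blocked at A.
Since every path is blocked, d-separation holds.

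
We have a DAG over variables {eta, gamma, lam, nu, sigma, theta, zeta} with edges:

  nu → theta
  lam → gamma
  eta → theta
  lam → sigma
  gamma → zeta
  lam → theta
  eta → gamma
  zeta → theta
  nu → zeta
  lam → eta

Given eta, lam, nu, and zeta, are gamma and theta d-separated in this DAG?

6 paths connect gamma and theta; each must be blocked for d-separation to hold:
  1. gamma ← eta → theta — eta:fork[blocks] ⇒ blocked
  2. gamma ← eta ← lam → theta — eta:chain[blocks]; lam:fork[blocks] ⇒ blocked
  3. gamma ← lam → theta — lam:fork[blocks] ⇒ blocked
  4. gamma ← lam → eta → theta — lam:fork[blocks]; eta:chain[blocks] ⇒ blocked
  5. gamma → zeta → theta — zeta:chain[blocks] ⇒ blocked
  6. gamma → zeta ← nu → theta — zeta:collider[open]; nu:fork[blocks] ⇒ blocked
Every path is blocked, so gamma and theta are d-separated given {eta, lam, nu, zeta}.

Yes — gamma and theta are d-separated given {eta, lam, nu, zeta}.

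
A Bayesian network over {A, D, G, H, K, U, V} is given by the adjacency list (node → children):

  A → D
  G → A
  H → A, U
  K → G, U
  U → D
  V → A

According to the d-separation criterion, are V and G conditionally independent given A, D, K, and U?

Enumerating the 3 paths from V to G and testing each for blocking by {A, D, K, U}:
Path 1: V → A ← H → U ← K → G
  K is a fork here and K is conditioned on, so the path is blocked at K.
Path 2: V → A → D ← U ← K → G
  A is a chain here and A is conditioned on, so the path is blocked at A.
Path 3: V → A ← G
  A is a collider and A is conditioned on, which opens it — no node blocks this path, so it is active.
Since the path V → A ← G is active, V and G are not d-separated given {A, D, K, U}.

No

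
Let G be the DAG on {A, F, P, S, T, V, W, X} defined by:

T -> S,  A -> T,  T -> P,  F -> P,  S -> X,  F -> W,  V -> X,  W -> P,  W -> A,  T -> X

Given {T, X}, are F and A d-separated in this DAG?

No — F and A are not d-separated given {T, X}.

Enumerating the 4 paths from F to A and testing each for blocking by {T, X}:
Path 1: F → P ← W → A
  P is a collider here and neither P nor any of its descendants is conditioned on, so the collider stays closed — the path is blocked at P.
Path 2: F → P ← T ← A
  P is a collider here and neither P nor any of its descendants is conditioned on, so the collider stays closed — the path is blocked at P.
Path 3: F → W → P ← T ← A
  P is a collider here and neither P nor any of its descendants is conditioned on, so the collider stays closed — the path is blocked at P.
Path 4: F → W → A
  W is a chain and W is not conditioned on — no node blocks this path, so it is active.
Since the path F → W → A is active, F and A are not d-separated given {T, X}.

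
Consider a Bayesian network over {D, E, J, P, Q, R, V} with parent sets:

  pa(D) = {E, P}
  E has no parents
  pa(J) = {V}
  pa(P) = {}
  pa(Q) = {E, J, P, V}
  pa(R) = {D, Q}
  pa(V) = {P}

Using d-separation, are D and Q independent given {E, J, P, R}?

No

5 paths connect D and Q; each must be blocked for d-separation to hold:
  1. D ← P → Q — P:fork[blocks] ⇒ blocked
  2. D ← P → V → Q — P:fork[blocks]; V:chain[open] ⇒ blocked
  3. D ← P → V → J → Q — P:fork[blocks]; V:chain[open]; J:chain[blocks] ⇒ blocked
  4. D → R ← Q — R:collider[open] ⇒ active
  5. D ← E → Q — E:fork[blocks] ⇒ blocked
Since the path D → R ← Q is active, D and Q are not d-separated given {E, J, P, R}.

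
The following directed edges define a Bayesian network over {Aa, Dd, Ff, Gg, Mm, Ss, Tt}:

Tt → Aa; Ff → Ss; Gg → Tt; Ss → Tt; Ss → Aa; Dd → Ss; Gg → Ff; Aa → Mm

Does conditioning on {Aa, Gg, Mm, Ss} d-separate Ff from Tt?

Yes

There are 3 undirected paths between Ff and Tt; checking each against the conditioning set {Aa, Gg, Mm, Ss}:
Path 1: Ff → Ss → Aa ← Tt
  Ss is a chain here and Ss is conditioned on, so the path is blocked at Ss.
Path 2: Ff → Ss → Tt
  Ss is a chain here and Ss is conditioned on, so the path is blocked at Ss.
Path 3: Ff ← Gg → Tt
  Gg is a fork here and Gg is conditioned on, so the path is blocked at Gg.
Every path is blocked, so Ff and Tt are d-separated given {Aa, Gg, Mm, Ss}.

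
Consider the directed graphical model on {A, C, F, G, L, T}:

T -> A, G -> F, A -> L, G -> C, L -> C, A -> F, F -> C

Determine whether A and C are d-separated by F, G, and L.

Yes

There are 3 undirected paths between A and C; checking each against the conditioning set {F, G, L}:
  1. A → L → C — L:chain[blocks] ⇒ blocked
  2. A → F ← G → C — F:collider[open]; G:fork[blocks] ⇒ blocked
  3. A → F → C — F:chain[blocks] ⇒ blocked
All paths are blocked; A ⊥ C | {F, G, L} holds.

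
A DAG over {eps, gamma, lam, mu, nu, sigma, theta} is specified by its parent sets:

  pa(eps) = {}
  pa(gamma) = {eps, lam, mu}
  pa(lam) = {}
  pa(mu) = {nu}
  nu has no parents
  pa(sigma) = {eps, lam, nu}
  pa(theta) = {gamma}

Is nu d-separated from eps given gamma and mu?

Yes

Enumerating the 4 paths from nu to eps and testing each for blocking by {gamma, mu}:
Path 1: nu → mu → gamma ← lam → sigma ← eps
  mu is a chain here and mu is conditioned on, so the path is blocked at mu.
Path 2: nu → mu → gamma ← eps
  mu is a chain here and mu is conditioned on, so the path is blocked at mu.
Path 3: nu → sigma ← lam → gamma ← eps
  sigma is a collider here and neither sigma nor any of its descendants is conditioned on, so the collider stays closed — the path is blocked at sigma.
Path 4: nu → sigma ← eps
  sigma is a collider here and neither sigma nor any of its descendants is conditioned on, so the collider stays closed — the path is blocked at sigma.
Every path is blocked, so nu and eps are d-separated given {gamma, mu}.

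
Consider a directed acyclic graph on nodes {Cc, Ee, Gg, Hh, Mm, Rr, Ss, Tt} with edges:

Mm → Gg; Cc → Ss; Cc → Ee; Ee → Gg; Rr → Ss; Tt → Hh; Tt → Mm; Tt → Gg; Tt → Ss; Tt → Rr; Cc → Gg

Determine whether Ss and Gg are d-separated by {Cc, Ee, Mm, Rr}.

We examine all 6 paths between Ss and Gg:
Path 1: Ss ← Rr ← Tt → Mm → Gg
  Rr is a chain here and Rr is conditioned on, so the path is blocked at Rr.
Path 2: Ss ← Rr ← Tt → Gg
  Rr is a chain here and Rr is conditioned on, so the path is blocked at Rr.
Path 3: Ss ← Tt → Mm → Gg
  Mm is a chain here and Mm is conditioned on, so the path is blocked at Mm.
Path 4: Ss ← Tt → Gg
  Tt is a fork and Tt is not conditioned on — no node blocks this path, so it is active.
Path 5: Ss ← Cc → Gg
  Cc is a fork here and Cc is conditioned on, so the path is blocked at Cc.
Path 6: Ss ← Cc → Ee → Gg
  Cc is a fork here and Cc is conditioned on, so the path is blocked at Cc.
At least one path is unblocked, so d-separation fails.

No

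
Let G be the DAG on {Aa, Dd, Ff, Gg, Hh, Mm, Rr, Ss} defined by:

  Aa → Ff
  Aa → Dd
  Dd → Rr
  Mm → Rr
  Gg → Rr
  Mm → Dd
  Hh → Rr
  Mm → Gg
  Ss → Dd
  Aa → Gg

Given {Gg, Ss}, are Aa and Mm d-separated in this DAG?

No

We examine all 6 paths between Aa and Mm:
  1. Aa → Dd ← Mm — Dd:collider[blocks] ⇒ blocked
  2. Aa → Dd → Rr ← Mm — Dd:chain[open]; Rr:collider[blocks] ⇒ blocked
  3. Aa → Dd → Rr ← Gg ← Mm — Dd:chain[open]; Rr:collider[blocks]; Gg:chain[blocks] ⇒ blocked
  4. Aa → Gg ← Mm — Gg:collider[open] ⇒ active
  5. Aa → Gg → Rr ← Dd ← Mm — Gg:chain[blocks]; Rr:collider[blocks]; Dd:chain[open] ⇒ blocked
  6. Aa → Gg → Rr ← Mm — Gg:chain[blocks]; Rr:collider[blocks] ⇒ blocked
At least one path is unblocked, so d-separation fails.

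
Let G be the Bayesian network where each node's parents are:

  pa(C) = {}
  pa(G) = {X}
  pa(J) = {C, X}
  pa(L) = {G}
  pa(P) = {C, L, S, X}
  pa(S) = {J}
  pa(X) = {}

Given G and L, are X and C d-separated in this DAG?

6 paths connect X and C; each must be blocked for d-separation to hold:
Path 1: X → J ← C
  J is a collider here and neither J nor any of its descendants is conditioned on, so the collider stays closed — the path is blocked at J.
Path 2: X → J → S → P ← C
  P is a collider here and neither P nor any of its descendants is conditioned on, so the collider stays closed — the path is blocked at P.
Path 3: X → G → L → P ← C
  G is a chain here and G is conditioned on, so the path is blocked at G.
Path 4: X → G → L → P ← S ← J ← C
  G is a chain here and G is conditioned on, so the path is blocked at G.
Path 5: X → P ← C
  P is a collider here and neither P nor any of its descendants is conditioned on, so the collider stays closed — the path is blocked at P.
Path 6: X → P ← S ← J ← C
  P is a collider here and neither P nor any of its descendants is conditioned on, so the collider stays closed — the path is blocked at P.
Since every path is blocked, d-separation holds.

Yes — X and C are d-separated given {G, L}.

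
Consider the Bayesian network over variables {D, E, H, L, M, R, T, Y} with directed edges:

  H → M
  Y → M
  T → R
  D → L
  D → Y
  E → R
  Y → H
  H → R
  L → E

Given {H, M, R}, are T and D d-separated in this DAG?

No

There are 3 undirected paths between T and D; checking each against the conditioning set {H, M, R}:
Path 1: T → R ← H ← Y ← D
  H is a chain here and H is conditioned on, so the path is blocked at H.
Path 2: T → R ← H → M ← Y ← D
  H is a fork here and H is conditioned on, so the path is blocked at H.
Path 3: T → R ← E ← L ← D
  R is a collider and R is conditioned on, which opens it; E is a chain and E is not conditioned on; L is a chain and L is not conditioned on — no node blocks this path, so it is active.
Since the path T → R ← E ← L ← D is active, T and D are not d-separated given {H, M, R}.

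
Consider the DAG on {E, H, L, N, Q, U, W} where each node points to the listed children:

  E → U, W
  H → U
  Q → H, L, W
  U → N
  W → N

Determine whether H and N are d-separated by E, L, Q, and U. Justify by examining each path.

Yes

We examine all 4 paths between H and N:
Path 1: H → U ← E → W → N
  E is a fork here and E is conditioned on, so the path is blocked at E.
Path 2: H → U → N
  U is a chain here and U is conditioned on, so the path is blocked at U.
Path 3: H ← Q → W ← E → U → N
  Q is a fork here and Q is conditioned on, so the path is blocked at Q.
Path 4: H ← Q → W → N
  Q is a fork here and Q is conditioned on, so the path is blocked at Q.
Since every path is blocked, d-separation holds.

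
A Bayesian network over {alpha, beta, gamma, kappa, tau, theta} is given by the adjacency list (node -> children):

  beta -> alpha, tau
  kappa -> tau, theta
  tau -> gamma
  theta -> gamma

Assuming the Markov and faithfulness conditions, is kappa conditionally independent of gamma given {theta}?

No — kappa and gamma are not d-separated given {theta}.

2 paths connect kappa and gamma; each must be blocked for d-separation to hold:
Path 1: kappa → tau → gamma
  tau is a chain and tau is not conditioned on — no node blocks this path, so it is active.
Path 2: kappa → theta → gamma
  theta is a chain here and theta is conditioned on, so the path is blocked at theta.
At least one path is unblocked, so d-separation fails.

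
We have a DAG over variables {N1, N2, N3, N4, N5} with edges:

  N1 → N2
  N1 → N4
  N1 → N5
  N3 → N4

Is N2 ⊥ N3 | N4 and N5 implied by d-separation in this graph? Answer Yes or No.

Only one path connects N2 and N3:
  1. N2 ← N1 → N4 ← N3 — N1:fork[open]; N4:collider[open] ⇒ active
At least one path is unblocked, so d-separation fails.

No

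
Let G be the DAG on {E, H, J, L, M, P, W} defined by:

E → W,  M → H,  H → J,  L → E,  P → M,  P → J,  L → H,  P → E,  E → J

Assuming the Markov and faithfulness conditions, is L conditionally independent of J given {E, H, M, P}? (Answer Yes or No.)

Yes — L and J are d-separated given {E, H, M, P}.

6 paths connect L and J; each must be blocked for d-separation to hold:
Path 1: L → H ← M ← P → E → J
  M is a chain here and M is conditioned on, so the path is blocked at M.
Path 2: L → H ← M ← P → J
  M is a chain here and M is conditioned on, so the path is blocked at M.
Path 3: L → H → J
  H is a chain here and H is conditioned on, so the path is blocked at H.
Path 4: L → E → J
  E is a chain here and E is conditioned on, so the path is blocked at E.
Path 5: L → E ← P → M → H → J
  P is a fork here and P is conditioned on, so the path is blocked at P.
Path 6: L → E ← P → J
  P is a fork here and P is conditioned on, so the path is blocked at P.
Since every path is blocked, d-separation holds.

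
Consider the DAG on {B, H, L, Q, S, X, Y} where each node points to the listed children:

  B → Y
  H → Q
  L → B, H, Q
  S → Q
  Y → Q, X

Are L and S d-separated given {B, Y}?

Yes

Enumerating the 3 paths from L to S and testing each for blocking by {B, Y}:
Path 1: L → B → Y → Q ← S
  B is a chain here and B is conditioned on, so the path is blocked at B.
Path 2: L → Q ← S
  Q is a collider here and neither Q nor any of its descendants is conditioned on, so the collider stays closed — the path is blocked at Q.
Path 3: L → H → Q ← S
  Q is a collider here and neither Q nor any of its descendants is conditioned on, so the collider stays closed — the path is blocked at Q.
Since every path is blocked, d-separation holds.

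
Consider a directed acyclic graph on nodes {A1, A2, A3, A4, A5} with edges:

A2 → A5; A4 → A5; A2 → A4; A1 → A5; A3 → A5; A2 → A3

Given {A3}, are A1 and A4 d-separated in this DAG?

There are 3 undirected paths between A1 and A4; checking each against the conditioning set {A3}:
Path 1: A1 → A5 ← A4
  A5 is a collider here and neither A5 nor any of its descendants is conditioned on, so the collider stays closed — the path is blocked at A5.
Path 2: A1 → A5 ← A3 ← A2 → A4
  A5 is a collider here and neither A5 nor any of its descendants is conditioned on, so the collider stays closed — the path is blocked at A5.
Path 3: A1 → A5 ← A2 → A4
  A5 is a collider here and neither A5 nor any of its descendants is conditioned on, so the collider stays closed — the path is blocked at A5.
Every path is blocked, so A1 and A4 are d-separated given {A3}.

Yes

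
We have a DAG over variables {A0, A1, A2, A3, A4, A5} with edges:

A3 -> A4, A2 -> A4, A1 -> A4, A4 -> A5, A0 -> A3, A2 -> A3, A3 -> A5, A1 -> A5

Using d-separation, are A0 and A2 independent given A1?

We examine all 4 paths between A0 and A2:
  1. A0 → A3 ← A2 — A3:collider[blocks] ⇒ blocked
  2. A0 → A3 → A5 ← A4 ← A2 — A3:chain[open]; A5:collider[blocks]; A4:chain[open] ⇒ blocked
  3. A0 → A3 → A5 ← A1 → A4 ← A2 — A3:chain[open]; A5:collider[blocks]; A1:fork[blocks]; A4:collider[blocks] ⇒ blocked
  4. A0 → A3 → A4 ← A2 — A3:chain[open]; A4:collider[blocks] ⇒ blocked
Since every path is blocked, d-separation holds.

Yes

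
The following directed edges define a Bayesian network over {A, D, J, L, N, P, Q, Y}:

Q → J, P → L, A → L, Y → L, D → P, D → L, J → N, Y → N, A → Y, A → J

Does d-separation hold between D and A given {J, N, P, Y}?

Yes

We examine all 6 paths between D and A:
Path 1: D → P → L ← Y → N ← J ← A
  P is a chain here and P is conditioned on, so the path is blocked at P.
Path 2: D → P → L ← Y ← A
  P is a chain here and P is conditioned on, so the path is blocked at P.
Path 3: D → P → L ← A
  P is a chain here and P is conditioned on, so the path is blocked at P.
Path 4: D → L ← Y → N ← J ← A
  L is a collider here and neither L nor any of its descendants is conditioned on, so the collider stays closed — the path is blocked at L.
Path 5: D → L ← Y ← A
  L is a collider here and neither L nor any of its descendants is conditioned on, so the collider stays closed — the path is blocked at L.
Path 6: D → L ← A
  L is a collider here and neither L nor any of its descendants is conditioned on, so the collider stays closed — the path is blocked at L.
All paths are blocked; D ⊥ A | {J, N, P, Y} holds.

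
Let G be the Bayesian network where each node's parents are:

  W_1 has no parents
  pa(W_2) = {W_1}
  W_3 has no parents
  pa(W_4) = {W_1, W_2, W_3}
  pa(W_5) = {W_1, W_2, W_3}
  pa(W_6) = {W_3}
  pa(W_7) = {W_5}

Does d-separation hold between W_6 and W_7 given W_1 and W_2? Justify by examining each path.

There are 5 undirected paths between W_6 and W_7; checking each against the conditioning set {W_1, W_2}:
Path 1: W_6 ← W_3 → W_4 ← W_2 → W_5 → W_7
  W_4 is a collider here and neither W_4 nor any of its descendants is conditioned on, so the collider stays closed — the path is blocked at W_4.
Path 2: W_6 ← W_3 → W_4 ← W_2 ← W_1 → W_5 → W_7
  W_4 is a collider here and neither W_4 nor any of its descendants is conditioned on, so the collider stays closed — the path is blocked at W_4.
Path 3: W_6 ← W_3 → W_4 ← W_1 → W_2 → W_5 → W_7
  W_4 is a collider here and neither W_4 nor any of its descendants is conditioned on, so the collider stays closed — the path is blocked at W_4.
Path 4: W_6 ← W_3 → W_4 ← W_1 → W_5 → W_7
  W_4 is a collider here and neither W_4 nor any of its descendants is conditioned on, so the collider stays closed — the path is blocked at W_4.
Path 5: W_6 ← W_3 → W_5 → W_7
  W_3 is a fork and W_3 is not conditioned on; W_5 is a chain and W_5 is not conditioned on — no node blocks this path, so it is active.
Since the path W_6 ← W_3 → W_5 → W_7 is active, W_6 and W_7 are not d-separated given {W_1, W_2}.

No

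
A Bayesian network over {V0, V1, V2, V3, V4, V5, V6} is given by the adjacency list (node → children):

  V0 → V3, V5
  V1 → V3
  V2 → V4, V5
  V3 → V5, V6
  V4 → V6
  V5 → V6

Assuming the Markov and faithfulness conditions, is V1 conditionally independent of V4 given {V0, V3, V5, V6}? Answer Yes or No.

There are 6 undirected paths between V1 and V4; checking each against the conditioning set {V0, V3, V5, V6}:
Path 1: V1 → V3 ← V0 → V5 ← V2 → V4
  V0 is a fork here and V0 is conditioned on, so the path is blocked at V0.
Path 2: V1 → V3 ← V0 → V5 → V6 ← V4
  V0 is a fork here and V0 is conditioned on, so the path is blocked at V0.
Path 3: V1 → V3 → V5 ← V2 → V4
  V3 is a chain here and V3 is conditioned on, so the path is blocked at V3.
Path 4: V1 → V3 → V5 → V6 ← V4
  V3 is a chain here and V3 is conditioned on, so the path is blocked at V3.
Path 5: V1 → V3 → V6 ← V4
  V3 is a chain here and V3 is conditioned on, so the path is blocked at V3.
Path 6: V1 → V3 → V6 ← V5 ← V2 → V4
  V3 is a chain here and V3 is conditioned on, so the path is blocked at V3.
All paths are blocked; V1 ⊥ V4 | {V0, V3, V5, V6} holds.

Yes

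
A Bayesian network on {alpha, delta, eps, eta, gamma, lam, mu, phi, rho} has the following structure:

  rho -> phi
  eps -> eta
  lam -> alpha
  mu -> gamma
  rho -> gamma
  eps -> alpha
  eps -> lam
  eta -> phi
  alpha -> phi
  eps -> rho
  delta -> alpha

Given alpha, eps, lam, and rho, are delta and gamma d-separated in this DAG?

Yes — delta and gamma are d-separated given {alpha, eps, lam, rho}.

There are 6 undirected paths between delta and gamma; checking each against the conditioning set {alpha, eps, lam, rho}:
  1. delta → alpha ← eps → rho → gamma — alpha:collider[open]; eps:fork[blocks]; rho:chain[blocks] ⇒ blocked
  2. delta → alpha ← eps → eta → phi ← rho → gamma — alpha:collider[open]; eps:fork[blocks]; eta:chain[open]; phi:collider[blocks]; rho:fork[blocks] ⇒ blocked
  3. delta → alpha → phi ← rho → gamma — alpha:chain[blocks]; phi:collider[blocks]; rho:fork[blocks] ⇒ blocked
  4. delta → alpha → phi ← eta ← eps → rho → gamma — alpha:chain[blocks]; phi:collider[blocks]; eta:chain[open]; eps:fork[blocks]; rho:chain[blocks] ⇒ blocked
  5. delta → alpha ← lam ← eps → rho → gamma — alpha:collider[open]; lam:chain[blocks]; eps:fork[blocks]; rho:chain[blocks] ⇒ blocked
  6. delta → alpha ← lam ← eps → eta → phi ← rho → gamma — alpha:collider[open]; lam:chain[blocks]; eps:fork[blocks]; eta:chain[open]; phi:collider[blocks]; rho:fork[blocks] ⇒ blocked
Every path is blocked, so delta and gamma are d-separated given {alpha, eps, lam, rho}.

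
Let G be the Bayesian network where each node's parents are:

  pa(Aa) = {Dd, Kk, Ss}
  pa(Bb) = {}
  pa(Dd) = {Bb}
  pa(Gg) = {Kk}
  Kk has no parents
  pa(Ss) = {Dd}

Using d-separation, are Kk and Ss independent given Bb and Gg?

Yes

We examine all 2 paths between Kk and Ss:
  1. Kk → Aa ← Ss — Aa:collider[blocks] ⇒ blocked
  2. Kk → Aa ← Dd → Ss — Aa:collider[blocks]; Dd:fork[open] ⇒ blocked
Every path is blocked, so Kk and Ss are d-separated given {Bb, Gg}.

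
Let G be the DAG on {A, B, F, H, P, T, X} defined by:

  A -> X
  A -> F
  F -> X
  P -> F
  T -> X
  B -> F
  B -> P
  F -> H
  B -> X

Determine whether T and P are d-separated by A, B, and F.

6 paths connect T and P; each must be blocked for d-separation to hold:
Path 1: T → X ← F ← P
  X is a collider here and neither X nor any of its descendants is conditioned on, so the collider stays closed — the path is blocked at X.
Path 2: T → X ← F ← B → P
  X is a collider here and neither X nor any of its descendants is conditioned on, so the collider stays closed — the path is blocked at X.
Path 3: T → X ← A → F ← P
  X is a collider here and neither X nor any of its descendants is conditioned on, so the collider stays closed — the path is blocked at X.
Path 4: T → X ← A → F ← B → P
  X is a collider here and neither X nor any of its descendants is conditioned on, so the collider stays closed — the path is blocked at X.
Path 5: T → X ← B → P
  X is a collider here and neither X nor any of its descendants is conditioned on, so the collider stays closed — the path is blocked at X.
Path 6: T → X ← B → F ← P
  X is a collider here and neither X nor any of its descendants is conditioned on, so the collider stays closed — the path is blocked at X.
All paths are blocked; T ⊥ P | {A, B, F} holds.

Yes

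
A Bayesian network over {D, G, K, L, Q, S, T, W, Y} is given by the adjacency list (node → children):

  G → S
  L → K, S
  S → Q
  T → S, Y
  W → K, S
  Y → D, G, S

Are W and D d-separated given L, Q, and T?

No

6 paths connect W and D; each must be blocked for d-separation to hold:
  1. W → K ← L → S ← T → Y → D — K:collider[blocks]; L:fork[blocks]; S:collider[open]; T:fork[blocks]; Y:chain[open] ⇒ blocked
  2. W → K ← L → S ← G ← Y → D — K:collider[blocks]; L:fork[blocks]; S:collider[open]; G:chain[open]; Y:fork[open] ⇒ blocked
  3. W → K ← L → S ← Y → D — K:collider[blocks]; L:fork[blocks]; S:collider[open]; Y:fork[open] ⇒ blocked
  4. W → S ← T → Y → D — S:collider[open]; T:fork[blocks]; Y:chain[open] ⇒ blocked
  5. W → S ← G ← Y → D — S:collider[open]; G:chain[open]; Y:fork[open] ⇒ active
  6. W → S ← Y → D — S:collider[open]; Y:fork[open] ⇒ active
Because an active path exists, W and D are not d-separated.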